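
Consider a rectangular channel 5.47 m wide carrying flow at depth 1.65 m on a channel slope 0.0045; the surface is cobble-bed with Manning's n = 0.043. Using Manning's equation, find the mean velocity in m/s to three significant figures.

1.59 m/s

A = b·y = 5.47 × 1.65 = 9.026 m²
P = b + 2y = 5.47 + 2×1.65 = 8.770 m
R = A/P = 9.026/8.770 = 1.029 m
Q = (1/n)·A·R^(2/3)·S^(1/2) = (1/0.043) × 9.026 × 1.029^(2/3) × 0.0045^(1/2) = 14.35 m³/s
V = Q/A = 14.35/9.026 = 1.590 m/s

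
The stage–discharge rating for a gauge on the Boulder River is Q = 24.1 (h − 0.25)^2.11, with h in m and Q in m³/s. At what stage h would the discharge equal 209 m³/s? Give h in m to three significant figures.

h − h₀ = (Q/C)^(1/b) = (209/24.1)^(1/2.11) = 2.784 m
h = 0.25 + 2.784 = 3.034 m

3.03 m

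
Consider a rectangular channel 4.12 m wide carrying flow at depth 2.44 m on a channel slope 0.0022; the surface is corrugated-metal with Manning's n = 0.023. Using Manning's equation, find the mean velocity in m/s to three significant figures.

A = b·y = 4.12 × 2.44 = 10.05 m²
P = b + 2y = 4.12 + 2×2.44 = 9.000 m
R = A/P = 10.05/9.000 = 1.117 m
Q = (1/n)·A·R^(2/3)·S^(1/2) = (1/0.023) × 10.05 × 1.117^(2/3) × 0.0022^(1/2) = 22.07 m³/s
V = Q/A = 22.07/10.05 = 2.195 m/s

2.20 m/s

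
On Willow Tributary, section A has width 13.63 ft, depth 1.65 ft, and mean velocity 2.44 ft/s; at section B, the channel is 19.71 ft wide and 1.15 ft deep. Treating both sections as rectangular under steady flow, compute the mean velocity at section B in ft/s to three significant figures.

2.42 ft/s

Q = A₁V₁ = (13.63×1.65) × 2.44 = 54.87 ft³/s
A₂ = 19.71 × 1.15 = 22.67 ft²
V₂ = Q/A₂ = 54.87/22.67 = 2.421 ft/s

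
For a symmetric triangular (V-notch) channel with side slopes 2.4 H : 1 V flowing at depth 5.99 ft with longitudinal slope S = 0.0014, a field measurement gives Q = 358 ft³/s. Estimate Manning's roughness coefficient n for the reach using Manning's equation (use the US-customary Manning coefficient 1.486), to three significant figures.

A = z·y² = 2.4×5.99² = 86.11 ft²
P = 2y√(1+z²) = 2×5.99×√(1+2.4²) = 31.15 ft
R = A/P = 86.11/31.15 = 2.765 ft
n = (1.486/Q)·A·R^(2/3)·S^(1/2) = (1.486/358) × 86.11 × 1.970 × 0.03742 = 0.02634

0.0263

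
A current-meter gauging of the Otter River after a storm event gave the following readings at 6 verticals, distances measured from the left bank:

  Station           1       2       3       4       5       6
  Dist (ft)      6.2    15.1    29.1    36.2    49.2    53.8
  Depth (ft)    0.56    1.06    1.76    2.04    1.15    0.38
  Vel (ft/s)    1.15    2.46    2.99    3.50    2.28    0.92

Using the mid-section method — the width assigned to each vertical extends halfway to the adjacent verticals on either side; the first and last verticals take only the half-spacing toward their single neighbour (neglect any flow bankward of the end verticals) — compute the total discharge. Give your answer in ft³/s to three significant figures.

184 ft³/s

w_1 = (15.1 − 6.2)/2 = 4.45 ft; q_1 = 1.15 × 0.56 × 4.45 = 2.866 ft³/s
w_2 = (29.1 − 6.2)/2 = 11.45 ft; q_2 = 2.46 × 1.06 × 11.45 = 29.86 ft³/s
w_3 = (36.2 − 15.1)/2 = 10.55 ft; q_3 = 2.99 × 1.76 × 10.55 = 55.52 ft³/s
w_4 = (49.2 − 29.1)/2 = 10.05 ft; q_4 = 3.50 × 2.04 × 10.05 = 71.76 ft³/s
w_5 = (53.8 − 36.2)/2 = 8.8 ft; q_5 = 2.28 × 1.15 × 8.8 = 23.07 ft³/s
w_6 = (53.8 − 49.2)/2 = 2.3 ft; q_6 = 0.92 × 0.38 × 2.3 = 0.8041 ft³/s
Q = Σ qᵢ = 183.9 ft³/s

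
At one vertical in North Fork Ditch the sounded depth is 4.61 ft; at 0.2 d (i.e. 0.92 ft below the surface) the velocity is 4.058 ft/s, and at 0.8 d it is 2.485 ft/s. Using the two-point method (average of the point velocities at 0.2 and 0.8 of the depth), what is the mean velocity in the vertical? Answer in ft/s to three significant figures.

3.27 ft/s

v̄ = (4.058 + 2.485) / 2 = 3.272 ft/s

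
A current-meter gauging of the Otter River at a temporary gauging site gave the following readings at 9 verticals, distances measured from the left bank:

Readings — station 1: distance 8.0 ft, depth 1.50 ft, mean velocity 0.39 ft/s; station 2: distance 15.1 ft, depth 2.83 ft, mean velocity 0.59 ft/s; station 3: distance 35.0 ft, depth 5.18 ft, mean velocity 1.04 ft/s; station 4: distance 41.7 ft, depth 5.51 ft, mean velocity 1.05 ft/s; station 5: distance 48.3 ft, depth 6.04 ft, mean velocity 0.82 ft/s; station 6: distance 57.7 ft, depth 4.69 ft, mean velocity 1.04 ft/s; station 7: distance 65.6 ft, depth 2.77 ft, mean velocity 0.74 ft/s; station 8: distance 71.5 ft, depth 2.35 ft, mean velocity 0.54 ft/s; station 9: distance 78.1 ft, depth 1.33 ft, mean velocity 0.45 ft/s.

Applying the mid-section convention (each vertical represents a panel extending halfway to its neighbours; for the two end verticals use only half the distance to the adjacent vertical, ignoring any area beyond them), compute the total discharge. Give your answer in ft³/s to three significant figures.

241 ft³/s

w_1 = (15.1 − 8.0)/2 = 3.55 ft; q_1 = 0.39 × 1.50 × 3.55 = 2.077 ft³/s
w_2 = (35.0 − 8.0)/2 = 13.5 ft; q_2 = 0.59 × 2.83 × 13.5 = 22.54 ft³/s
w_3 = (41.7 − 15.1)/2 = 13.3 ft; q_3 = 1.04 × 5.18 × 13.3 = 71.65 ft³/s
w_4 = (48.3 − 35.0)/2 = 6.65 ft; q_4 = 1.05 × 5.51 × 6.65 = 38.47 ft³/s
w_5 = (57.7 − 41.7)/2 = 8 ft; q_5 = 0.82 × 6.04 × 8 = 39.62 ft³/s
w_6 = (65.6 − 48.3)/2 = 8.65 ft; q_6 = 1.04 × 4.69 × 8.65 = 42.19 ft³/s
w_7 = (71.5 − 57.7)/2 = 6.9 ft; q_7 = 0.74 × 2.77 × 6.9 = 14.14 ft³/s
w_8 = (78.1 − 65.6)/2 = 6.25 ft; q_8 = 0.54 × 2.35 × 6.25 = 7.931 ft³/s
w_9 = (78.1 − 71.5)/2 = 3.3 ft; q_9 = 0.45 × 1.33 × 3.3 = 1.975 ft³/s
Q = Σ qᵢ = 240.6 ft³/s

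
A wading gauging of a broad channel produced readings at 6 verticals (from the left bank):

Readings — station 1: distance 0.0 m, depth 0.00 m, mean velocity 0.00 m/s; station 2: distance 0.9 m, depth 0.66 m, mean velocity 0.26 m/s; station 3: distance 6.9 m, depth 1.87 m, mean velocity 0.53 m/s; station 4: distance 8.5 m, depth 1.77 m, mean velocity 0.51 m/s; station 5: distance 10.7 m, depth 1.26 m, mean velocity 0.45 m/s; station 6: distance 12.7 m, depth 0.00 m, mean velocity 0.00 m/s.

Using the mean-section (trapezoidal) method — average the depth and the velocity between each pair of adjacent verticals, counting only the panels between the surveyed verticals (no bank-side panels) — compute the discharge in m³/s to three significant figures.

Panel 1-2: Δb = 0.9 m, d̄ = (0.00+0.66)/2 = 0.33, v̄ = (0.00+0.26)/2 = 0.13 → q = 0.9×0.33×0.13 = 0.03861 m³/s
Panel 2-3: Δb = 6 m, d̄ = (0.66+1.87)/2 = 1.265, v̄ = (0.26+0.53)/2 = 0.395 → q = 6×1.265×0.395 = 2.998 m³/s
Panel 3-4: Δb = 1.6 m, d̄ = (1.87+1.77)/2 = 1.82, v̄ = (0.53+0.51)/2 = 0.52 → q = 1.6×1.82×0.52 = 1.514 m³/s
Panel 4-5: Δb = 2.2 m, d̄ = (1.77+1.26)/2 = 1.515, v̄ = (0.51+0.45)/2 = 0.48 → q = 2.2×1.515×0.48 = 1.600 m³/s
Panel 5-6: Δb = 2 m, d̄ = (1.26+0.00)/2 = 0.63, v̄ = (0.45+0.00)/2 = 0.225 → q = 2×0.63×0.225 = 0.2835 m³/s
Q = Σ q = 6.434 m³/s

6.43 m³/s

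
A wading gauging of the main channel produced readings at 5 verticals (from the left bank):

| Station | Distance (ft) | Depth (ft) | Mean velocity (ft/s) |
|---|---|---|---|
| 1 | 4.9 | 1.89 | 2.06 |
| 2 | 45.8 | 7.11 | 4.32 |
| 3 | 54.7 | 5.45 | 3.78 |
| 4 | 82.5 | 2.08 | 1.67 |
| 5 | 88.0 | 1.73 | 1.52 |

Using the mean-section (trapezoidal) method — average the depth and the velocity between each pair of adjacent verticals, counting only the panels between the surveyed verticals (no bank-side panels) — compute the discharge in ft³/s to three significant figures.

1120 ft³/s

Panel 1-2: Δb = 40.9 ft, d̄ = (1.89+7.11)/2 = 4.5, v̄ = (2.06+4.32)/2 = 3.19 → q = 40.9×4.5×3.19 = 587.1 ft³/s
Panel 2-3: Δb = 8.9 ft, d̄ = (7.11+5.45)/2 = 6.28, v̄ = (4.32+3.78)/2 = 4.05 → q = 8.9×6.28×4.05 = 226.4 ft³/s
Panel 3-4: Δb = 27.8 ft, d̄ = (5.45+2.08)/2 = 3.765, v̄ = (3.78+1.67)/2 = 2.725 → q = 27.8×3.765×2.725 = 285.2 ft³/s
Panel 4-5: Δb = 5.5 ft, d̄ = (2.08+1.73)/2 = 1.905, v̄ = (1.67+1.52)/2 = 1.595 → q = 5.5×1.905×1.595 = 16.71 ft³/s
Q = Σ q = 1115 ft³/s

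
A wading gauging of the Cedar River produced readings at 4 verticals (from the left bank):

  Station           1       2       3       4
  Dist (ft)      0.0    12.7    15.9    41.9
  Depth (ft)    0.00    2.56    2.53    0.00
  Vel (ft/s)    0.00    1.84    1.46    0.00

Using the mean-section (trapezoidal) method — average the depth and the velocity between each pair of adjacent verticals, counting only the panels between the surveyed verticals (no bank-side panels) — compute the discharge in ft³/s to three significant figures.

Panel 1-2: Δb = 12.7 ft, d̄ = (0.00+2.56)/2 = 1.28, v̄ = (0.00+1.84)/2 = 0.92 → q = 12.7×1.28×0.92 = 14.96 ft³/s
Panel 2-3: Δb = 3.2 ft, d̄ = (2.56+2.53)/2 = 2.545, v̄ = (1.84+1.46)/2 = 1.65 → q = 3.2×2.545×1.65 = 13.44 ft³/s
Panel 3-4: Δb = 26 ft, d̄ = (2.53+0.00)/2 = 1.265, v̄ = (1.46+0.00)/2 = 0.73 → q = 26×1.265×0.73 = 24.01 ft³/s
Q = Σ q = 52.40 ft³/s

52.4 ft³/s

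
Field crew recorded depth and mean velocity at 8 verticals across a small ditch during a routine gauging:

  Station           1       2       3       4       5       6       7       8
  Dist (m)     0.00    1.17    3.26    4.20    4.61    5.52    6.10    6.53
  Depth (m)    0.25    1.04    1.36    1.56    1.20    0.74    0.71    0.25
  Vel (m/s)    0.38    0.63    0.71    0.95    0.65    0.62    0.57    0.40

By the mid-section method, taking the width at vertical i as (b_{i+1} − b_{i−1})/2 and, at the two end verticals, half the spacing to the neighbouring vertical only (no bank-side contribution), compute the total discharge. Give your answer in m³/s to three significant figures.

w_1 = (1.17 − 0.00)/2 = 0.585 m; q_1 = 0.38 × 0.25 × 0.585 = 0.05558 m³/s
w_2 = (3.26 − 0.00)/2 = 1.63 m; q_2 = 0.63 × 1.04 × 1.63 = 1.068 m³/s
w_3 = (4.20 − 1.17)/2 = 1.515 m; q_3 = 0.71 × 1.36 × 1.515 = 1.463 m³/s
w_4 = (4.61 − 3.26)/2 = 0.675 m; q_4 = 0.95 × 1.56 × 0.675 = 1.000 m³/s
w_5 = (5.52 − 4.20)/2 = 0.66 m; q_5 = 0.65 × 1.20 × 0.66 = 0.5148 m³/s
w_6 = (6.10 − 4.61)/2 = 0.745 m; q_6 = 0.62 × 0.74 × 0.745 = 0.3418 m³/s
w_7 = (6.53 − 5.52)/2 = 0.505 m; q_7 = 0.57 × 0.71 × 0.505 = 0.2044 m³/s
w_8 = (6.53 − 6.10)/2 = 0.215 m; q_8 = 0.40 × 0.25 × 0.215 = 0.02150 m³/s
Q = Σ qᵢ = 4.669 m³/s

4.67 m³/s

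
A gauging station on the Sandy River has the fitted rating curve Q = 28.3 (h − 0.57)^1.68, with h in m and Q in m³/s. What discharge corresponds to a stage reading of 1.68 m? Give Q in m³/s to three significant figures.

Q = 28.3 × (1.68 − 0.57)^1.68 = 28.3 × 1.11^1.68 = 33.72 m³/s

33.7 m³/s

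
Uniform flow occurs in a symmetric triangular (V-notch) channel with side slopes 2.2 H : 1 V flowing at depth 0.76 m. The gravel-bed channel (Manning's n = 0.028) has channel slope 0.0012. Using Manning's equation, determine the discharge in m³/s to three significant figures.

A = z·y² = 2.2×0.76² = 1.271 m²
P = 2y√(1+z²) = 2×0.76×√(1+2.2²) = 3.673 m
R = A/P = 1.271/3.673 = 0.3459 m
Q = (1/n)·A·R^(2/3)·S^(1/2) = (1/0.028) × 1.271 × 0.3459^(2/3) × 0.0012^(1/2) = 0.7747 m³/s

0.775 m³/s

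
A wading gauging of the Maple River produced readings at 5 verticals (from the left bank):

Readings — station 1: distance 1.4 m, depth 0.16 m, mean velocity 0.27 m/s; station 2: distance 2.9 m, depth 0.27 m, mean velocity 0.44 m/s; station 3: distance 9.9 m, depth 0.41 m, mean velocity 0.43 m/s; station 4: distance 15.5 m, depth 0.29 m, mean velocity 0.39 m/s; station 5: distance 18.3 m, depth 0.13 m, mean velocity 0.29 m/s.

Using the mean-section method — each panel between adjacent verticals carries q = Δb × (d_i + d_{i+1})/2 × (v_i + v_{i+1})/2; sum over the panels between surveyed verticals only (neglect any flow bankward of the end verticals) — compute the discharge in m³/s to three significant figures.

2.15 m³/s

Panel 1-2: Δb = 1.5 m, d̄ = (0.16+0.27)/2 = 0.215, v̄ = (0.27+0.44)/2 = 0.355 → q = 1.5×0.215×0.355 = 0.1145 m³/s
Panel 2-3: Δb = 7 m, d̄ = (0.27+0.41)/2 = 0.34, v̄ = (0.44+0.43)/2 = 0.435 → q = 7×0.34×0.435 = 1.035 m³/s
Panel 3-4: Δb = 5.6 m, d̄ = (0.41+0.29)/2 = 0.35, v̄ = (0.43+0.39)/2 = 0.41 → q = 5.6×0.35×0.41 = 0.8036 m³/s
Panel 4-5: Δb = 2.8 m, d̄ = (0.29+0.13)/2 = 0.21, v̄ = (0.39+0.29)/2 = 0.34 → q = 2.8×0.21×0.34 = 0.1999 m³/s
Q = Σ q = 2.153 m³/s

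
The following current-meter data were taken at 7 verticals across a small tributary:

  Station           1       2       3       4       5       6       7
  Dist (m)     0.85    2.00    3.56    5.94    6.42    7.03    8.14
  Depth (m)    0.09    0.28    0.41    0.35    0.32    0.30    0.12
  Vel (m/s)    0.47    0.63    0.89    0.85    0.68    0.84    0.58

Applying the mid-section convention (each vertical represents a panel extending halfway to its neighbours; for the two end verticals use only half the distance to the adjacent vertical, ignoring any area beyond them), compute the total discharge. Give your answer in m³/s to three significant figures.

1.78 m³/s

w_1 = (2.00 − 0.85)/2 = 0.575 m; q_1 = 0.47 × 0.09 × 0.575 = 0.02432 m³/s
w_2 = (3.56 − 0.85)/2 = 1.355 m; q_2 = 0.63 × 0.28 × 1.355 = 0.2390 m³/s
w_3 = (5.94 − 2.00)/2 = 1.97 m; q_3 = 0.89 × 0.41 × 1.97 = 0.7189 m³/s
w_4 = (6.42 − 3.56)/2 = 1.43 m; q_4 = 0.85 × 0.35 × 1.43 = 0.4254 m³/s
w_5 = (7.03 − 5.94)/2 = 0.545 m; q_5 = 0.68 × 0.32 × 0.545 = 0.1186 m³/s
w_6 = (8.14 − 6.42)/2 = 0.86 m; q_6 = 0.84 × 0.30 × 0.86 = 0.2167 m³/s
w_7 = (8.14 − 7.03)/2 = 0.555 m; q_7 = 0.58 × 0.12 × 0.555 = 0.03863 m³/s
Q = Σ qᵢ = 1.782 m³/s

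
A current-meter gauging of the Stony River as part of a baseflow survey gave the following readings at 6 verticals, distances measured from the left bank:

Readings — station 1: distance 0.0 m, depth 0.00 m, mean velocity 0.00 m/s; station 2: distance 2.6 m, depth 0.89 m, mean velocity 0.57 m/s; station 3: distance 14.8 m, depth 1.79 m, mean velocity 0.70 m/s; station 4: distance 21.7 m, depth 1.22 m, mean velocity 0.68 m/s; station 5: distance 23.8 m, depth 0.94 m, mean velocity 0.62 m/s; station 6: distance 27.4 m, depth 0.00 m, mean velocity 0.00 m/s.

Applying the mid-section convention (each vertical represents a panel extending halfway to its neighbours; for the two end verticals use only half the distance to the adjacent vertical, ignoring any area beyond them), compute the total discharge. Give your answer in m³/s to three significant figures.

w_2 = (14.8 − 0.0)/2 = 7.4 m; q_2 = 0.57 × 0.89 × 7.4 = 3.754 m³/s
w_3 = (21.7 − 2.6)/2 = 9.55 m; q_3 = 0.70 × 1.79 × 9.55 = 11.97 m³/s
w_4 = (23.8 − 14.8)/2 = 4.5 m; q_4 = 0.68 × 1.22 × 4.5 = 3.733 m³/s
w_5 = (27.4 − 21.7)/2 = 2.85 m; q_5 = 0.62 × 0.94 × 2.85 = 1.661 m³/s
Stations 1, 6 contribute zero (depth or velocity is 0).
Q = Σ qᵢ = 21.11 m³/s

21.1 m³/s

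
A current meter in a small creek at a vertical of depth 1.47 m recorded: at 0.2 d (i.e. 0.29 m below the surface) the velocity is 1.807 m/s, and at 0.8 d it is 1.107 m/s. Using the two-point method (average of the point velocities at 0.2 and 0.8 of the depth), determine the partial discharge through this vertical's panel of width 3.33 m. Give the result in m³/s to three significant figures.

v̄ = (1.807 + 1.107) / 2 = 1.457 m/s
q = v̄ × d × w = 1.457 × 1.47 × 3.33 = 7.132 m³/s

7.13 m³/s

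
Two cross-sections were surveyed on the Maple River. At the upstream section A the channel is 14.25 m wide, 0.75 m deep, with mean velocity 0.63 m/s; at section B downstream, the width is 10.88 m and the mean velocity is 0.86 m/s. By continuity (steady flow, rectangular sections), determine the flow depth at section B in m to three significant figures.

0.720 m

Q = A₁V₁ = (14.25×0.75) × 0.63 = 6.733 m³/s
d₂ = Q/(b₂ V₂) = 6.733/(10.88×0.86) = 0.7196 m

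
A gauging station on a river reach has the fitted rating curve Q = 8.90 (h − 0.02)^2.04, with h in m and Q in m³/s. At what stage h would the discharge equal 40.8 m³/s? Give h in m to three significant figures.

h − h₀ = (Q/C)^(1/b) = (40.8/8.90)^(1/2.04) = 2.109 m
h = 0.02 + 2.109 = 2.129 m

2.13 m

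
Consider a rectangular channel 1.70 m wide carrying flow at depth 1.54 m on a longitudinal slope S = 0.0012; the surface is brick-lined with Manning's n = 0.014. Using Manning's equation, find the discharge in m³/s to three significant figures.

4.34 m³/s

A = b·y = 1.70 × 1.54 = 2.618 m²
P = b + 2y = 1.70 + 2×1.54 = 4.780 m
R = A/P = 2.618/4.780 = 0.5477 m
Q = (1/n)·A·R^(2/3)·S^(1/2) = (1/0.014) × 2.618 × 0.5477^(2/3) × 0.0012^(1/2) = 4.336 m³/s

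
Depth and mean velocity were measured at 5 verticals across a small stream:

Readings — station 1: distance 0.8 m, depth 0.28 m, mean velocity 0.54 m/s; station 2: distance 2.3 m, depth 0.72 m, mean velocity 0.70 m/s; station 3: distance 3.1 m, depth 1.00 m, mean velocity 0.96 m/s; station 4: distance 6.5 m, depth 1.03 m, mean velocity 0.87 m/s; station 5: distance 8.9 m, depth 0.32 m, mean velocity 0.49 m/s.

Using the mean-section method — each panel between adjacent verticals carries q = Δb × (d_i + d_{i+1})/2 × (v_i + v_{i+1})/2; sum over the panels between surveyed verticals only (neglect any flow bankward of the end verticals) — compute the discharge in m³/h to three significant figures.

19100 m³/h

Panel 1-2: Δb = 1.5 m, d̄ = (0.28+0.72)/2 = 0.5, v̄ = (0.54+0.70)/2 = 0.62 → q = 1.5×0.5×0.62 = 0.4650 m³/s
Panel 2-3: Δb = 0.8 m, d̄ = (0.72+1.00)/2 = 0.86, v̄ = (0.70+0.96)/2 = 0.83 → q = 0.8×0.86×0.83 = 0.5710 m³/s
Panel 3-4: Δb = 3.4 m, d̄ = (1.00+1.03)/2 = 1.015, v̄ = (0.96+0.87)/2 = 0.915 → q = 3.4×1.015×0.915 = 3.158 m³/s
Panel 4-5: Δb = 2.4 m, d̄ = (1.03+0.32)/2 = 0.675, v̄ = (0.87+0.49)/2 = 0.68 → q = 2.4×0.675×0.68 = 1.102 m³/s
Q = Σ q = 5.295 m³/s
= 5.295 × 3600 = 19060 m³/h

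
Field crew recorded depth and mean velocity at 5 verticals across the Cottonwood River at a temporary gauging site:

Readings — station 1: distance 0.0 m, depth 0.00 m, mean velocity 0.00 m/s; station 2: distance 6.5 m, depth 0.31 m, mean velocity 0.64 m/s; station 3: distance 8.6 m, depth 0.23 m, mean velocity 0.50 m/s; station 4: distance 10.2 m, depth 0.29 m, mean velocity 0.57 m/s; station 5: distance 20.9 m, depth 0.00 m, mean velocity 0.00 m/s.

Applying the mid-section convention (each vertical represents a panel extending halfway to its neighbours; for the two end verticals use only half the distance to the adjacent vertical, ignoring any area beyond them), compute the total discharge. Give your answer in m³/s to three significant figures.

w_2 = (8.6 − 0.0)/2 = 4.3 m; q_2 = 0.64 × 0.31 × 4.3 = 0.8531 m³/s
w_3 = (10.2 − 6.5)/2 = 1.85 m; q_3 = 0.50 × 0.23 × 1.85 = 0.2128 m³/s
w_4 = (20.9 − 8.6)/2 = 6.15 m; q_4 = 0.57 × 0.29 × 6.15 = 1.017 m³/s
Stations 1, 5 contribute zero (depth or velocity is 0).
Q = Σ qᵢ = 2.082 m³/s

2.08 m³/s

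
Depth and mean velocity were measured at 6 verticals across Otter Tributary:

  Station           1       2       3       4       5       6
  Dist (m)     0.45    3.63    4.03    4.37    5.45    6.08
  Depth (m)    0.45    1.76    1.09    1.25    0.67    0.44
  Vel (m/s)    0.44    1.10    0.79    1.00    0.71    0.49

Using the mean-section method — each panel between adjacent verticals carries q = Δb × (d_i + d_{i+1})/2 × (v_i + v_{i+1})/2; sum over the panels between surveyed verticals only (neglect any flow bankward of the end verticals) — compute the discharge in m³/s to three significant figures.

4.70 m³/s

Panel 1-2: Δb = 3.18 m, d̄ = (0.45+1.76)/2 = 1.105, v̄ = (0.44+1.10)/2 = 0.77 → q = 3.18×1.105×0.77 = 2.706 m³/s
Panel 2-3: Δb = 0.4 m, d̄ = (1.76+1.09)/2 = 1.425, v̄ = (1.10+0.79)/2 = 0.945 → q = 0.4×1.425×0.945 = 0.5387 m³/s
Panel 3-4: Δb = 0.34 m, d̄ = (1.09+1.25)/2 = 1.17, v̄ = (0.79+1.00)/2 = 0.895 → q = 0.34×1.17×0.895 = 0.3560 m³/s
Panel 4-5: Δb = 1.08 m, d̄ = (1.25+0.67)/2 = 0.96, v̄ = (1.00+0.71)/2 = 0.855 → q = 1.08×0.96×0.855 = 0.8865 m³/s
Panel 5-6: Δb = 0.63 m, d̄ = (0.67+0.44)/2 = 0.555, v̄ = (0.71+0.49)/2 = 0.6 → q = 0.63×0.555×0.6 = 0.2098 m³/s
Q = Σ q = 4.697 m³/s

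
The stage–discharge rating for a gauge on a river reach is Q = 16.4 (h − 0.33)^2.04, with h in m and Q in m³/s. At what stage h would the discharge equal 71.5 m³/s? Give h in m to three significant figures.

h − h₀ = (Q/C)^(1/b) = (71.5/16.4)^(1/2.04) = 2.058 m
h = 0.33 + 2.058 = 2.388 m

2.39 m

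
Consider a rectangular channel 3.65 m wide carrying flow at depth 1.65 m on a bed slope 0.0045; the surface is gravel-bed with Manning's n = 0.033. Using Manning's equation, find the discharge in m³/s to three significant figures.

A = b·y = 3.65 × 1.65 = 6.023 m²
P = b + 2y = 3.65 + 2×1.65 = 6.950 m
R = A/P = 6.023/6.950 = 0.8665 m
Q = (1/n)·A·R^(2/3)·S^(1/2) = (1/0.033) × 6.023 × 0.8665^(2/3) × 0.0045^(1/2) = 11.13 m³/s

11.1 m³/s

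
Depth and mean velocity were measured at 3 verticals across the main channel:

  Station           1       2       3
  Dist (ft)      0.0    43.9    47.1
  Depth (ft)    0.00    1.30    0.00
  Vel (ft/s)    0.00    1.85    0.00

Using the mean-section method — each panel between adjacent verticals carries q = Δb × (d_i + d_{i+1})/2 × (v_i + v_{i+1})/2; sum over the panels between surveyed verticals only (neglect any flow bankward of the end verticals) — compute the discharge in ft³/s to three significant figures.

28.3 ft³/s

Panel 1-2: Δb = 43.9 ft, d̄ = (0.00+1.30)/2 = 0.65, v̄ = (0.00+1.85)/2 = 0.925 → q = 43.9×0.65×0.925 = 26.39 ft³/s
Panel 2-3: Δb = 3.2 ft, d̄ = (1.30+0.00)/2 = 0.65, v̄ = (1.85+0.00)/2 = 0.925 → q = 3.2×0.65×0.925 = 1.924 ft³/s
Q = Σ q = 28.32 ft³/s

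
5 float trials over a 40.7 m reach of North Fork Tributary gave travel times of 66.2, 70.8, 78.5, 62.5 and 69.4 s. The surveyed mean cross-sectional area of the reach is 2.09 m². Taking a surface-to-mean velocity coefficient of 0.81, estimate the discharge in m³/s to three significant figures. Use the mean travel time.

t̄ = (66.2 + 70.8 + 78.5 + 62.5 + 69.4) / 5 = 69.48 s
v_surface = L / t̄ = 40.7 / 69.48 = 0.5858 m/s
v_mean = 0.81 × 0.5858 = 0.4745 m/s
Q = A × v_mean = 2.09 × 0.4745 = 0.9917 m³/s

0.992 m³/s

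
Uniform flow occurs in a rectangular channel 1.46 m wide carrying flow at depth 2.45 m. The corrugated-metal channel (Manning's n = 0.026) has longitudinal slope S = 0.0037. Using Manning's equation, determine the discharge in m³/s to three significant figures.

5.70 m³/s

A = b·y = 1.46 × 2.45 = 3.577 m²
P = b + 2y = 1.46 + 2×2.45 = 6.360 m
R = A/P = 3.577/6.360 = 0.5624 m
Q = (1/n)·A·R^(2/3)·S^(1/2) = (1/0.026) × 3.577 × 0.5624^(2/3) × 0.0037^(1/2) = 5.702 m³/s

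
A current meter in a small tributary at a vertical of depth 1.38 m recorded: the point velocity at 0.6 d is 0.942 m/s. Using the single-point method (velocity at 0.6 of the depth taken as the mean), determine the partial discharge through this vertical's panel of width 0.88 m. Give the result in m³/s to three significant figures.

v̄ = v₀.₆ = 0.942 m/s
q = v̄ × d × w = 0.9420 × 1.38 × 0.88 = 1.144 m³/s

1.14 m³/s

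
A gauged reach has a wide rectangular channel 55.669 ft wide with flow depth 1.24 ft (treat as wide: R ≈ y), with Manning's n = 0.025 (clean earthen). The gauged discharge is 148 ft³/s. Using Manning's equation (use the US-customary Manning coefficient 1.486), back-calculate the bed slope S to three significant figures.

A = b·y = 55.669 × 1.24 = 69.03 ft²
Wide channel: R ≈ y = 1.24 ft
S = (Q·n / (1.486·A·R^(2/3)))² = (148×0.025 / (1.486×69.03×1.154))² = 0.0009766

0.000977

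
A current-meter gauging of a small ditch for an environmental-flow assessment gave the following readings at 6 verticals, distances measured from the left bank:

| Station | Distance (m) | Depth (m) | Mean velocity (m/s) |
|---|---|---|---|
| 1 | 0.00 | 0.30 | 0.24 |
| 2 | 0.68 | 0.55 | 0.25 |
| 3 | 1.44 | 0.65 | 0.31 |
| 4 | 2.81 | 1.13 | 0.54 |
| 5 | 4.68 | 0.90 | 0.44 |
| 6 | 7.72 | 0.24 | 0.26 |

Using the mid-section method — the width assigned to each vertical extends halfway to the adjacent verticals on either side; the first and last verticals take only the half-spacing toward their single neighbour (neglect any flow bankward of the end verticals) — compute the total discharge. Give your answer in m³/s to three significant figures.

w_1 = (0.68 − 0.00)/2 = 0.34 m; q_1 = 0.24 × 0.30 × 0.34 = 0.02448 m³/s
w_2 = (1.44 − 0.00)/2 = 0.72 m; q_2 = 0.25 × 0.55 × 0.72 = 0.09900 m³/s
w_3 = (2.81 − 0.68)/2 = 1.065 m; q_3 = 0.31 × 0.65 × 1.065 = 0.2146 m³/s
w_4 = (4.68 − 1.44)/2 = 1.62 m; q_4 = 0.54 × 1.13 × 1.62 = 0.9885 m³/s
w_5 = (7.72 − 2.81)/2 = 2.455 m; q_5 = 0.44 × 0.90 × 2.455 = 0.9722 m³/s
w_6 = (7.72 − 4.68)/2 = 1.52 m; q_6 = 0.26 × 0.24 × 1.52 = 0.09485 m³/s
Q = Σ qᵢ = 2.394 m³/s

2.39 m³/s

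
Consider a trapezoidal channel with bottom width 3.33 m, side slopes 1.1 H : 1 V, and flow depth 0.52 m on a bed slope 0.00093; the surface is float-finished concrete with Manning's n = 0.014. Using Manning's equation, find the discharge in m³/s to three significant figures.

A = (b + z·y)·y = (3.33 + 1.1×0.52)×0.52 = 2.029 m²
P = b + 2y√(1+z²) = 3.33 + 2×0.52×√(1+1.1²) = 4.876 m
R = A/P = 2.029/4.876 = 0.4161 m
Q = (1/n)·A·R^(2/3)·S^(1/2) = (1/0.014) × 2.029 × 0.4161^(2/3) × 0.00093^(1/2) = 2.463 m³/s

2.46 m³/s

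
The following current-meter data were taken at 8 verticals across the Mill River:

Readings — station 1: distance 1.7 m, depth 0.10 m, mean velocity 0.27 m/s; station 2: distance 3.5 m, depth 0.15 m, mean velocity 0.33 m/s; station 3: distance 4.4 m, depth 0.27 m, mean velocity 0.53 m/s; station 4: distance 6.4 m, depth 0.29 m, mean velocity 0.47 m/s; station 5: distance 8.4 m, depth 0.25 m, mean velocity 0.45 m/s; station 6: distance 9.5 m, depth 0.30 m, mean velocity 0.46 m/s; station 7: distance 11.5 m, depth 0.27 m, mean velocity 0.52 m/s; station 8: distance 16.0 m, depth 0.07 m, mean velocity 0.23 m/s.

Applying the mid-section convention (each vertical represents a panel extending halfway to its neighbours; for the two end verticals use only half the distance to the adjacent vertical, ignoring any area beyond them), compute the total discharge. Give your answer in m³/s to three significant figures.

1.45 m³/s

w_1 = (3.5 − 1.7)/2 = 0.9 m; q_1 = 0.27 × 0.10 × 0.9 = 0.02430 m³/s
w_2 = (4.4 − 1.7)/2 = 1.35 m; q_2 = 0.33 × 0.15 × 1.35 = 0.06683 m³/s
w_3 = (6.4 − 3.5)/2 = 1.45 m; q_3 = 0.53 × 0.27 × 1.45 = 0.2075 m³/s
w_4 = (8.4 − 4.4)/2 = 2 m; q_4 = 0.47 × 0.29 × 2 = 0.2726 m³/s
w_5 = (9.5 − 6.4)/2 = 1.55 m; q_5 = 0.45 × 0.25 × 1.55 = 0.1744 m³/s
w_6 = (11.5 − 8.4)/2 = 1.55 m; q_6 = 0.46 × 0.30 × 1.55 = 0.2139 m³/s
w_7 = (16.0 − 9.5)/2 = 3.25 m; q_7 = 0.52 × 0.27 × 3.25 = 0.4563 m³/s
w_8 = (16.0 − 11.5)/2 = 2.25 m; q_8 = 0.23 × 0.07 × 2.25 = 0.03623 m³/s
Q = Σ qᵢ = 1.452 m³/s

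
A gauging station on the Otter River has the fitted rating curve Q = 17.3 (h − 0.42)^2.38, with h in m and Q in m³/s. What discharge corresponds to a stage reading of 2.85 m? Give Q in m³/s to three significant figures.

143 m³/s

Q = 17.3 × (2.85 − 0.42)^2.38 = 17.3 × 2.43^2.38 = 143.1 m³/s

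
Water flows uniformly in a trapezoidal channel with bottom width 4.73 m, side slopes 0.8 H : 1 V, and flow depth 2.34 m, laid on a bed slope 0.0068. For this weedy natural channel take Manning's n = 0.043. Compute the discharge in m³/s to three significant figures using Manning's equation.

37.8 m³/s

A = (b + z·y)·y = (4.73 + 0.8×2.34)×2.34 = 15.45 m²
P = b + 2y√(1+z²) = 4.73 + 2×2.34×√(1+0.8²) = 10.72 m
R = A/P = 15.45/10.72 = 1.441 m
Q = (1/n)·A·R^(2/3)·S^(1/2) = (1/0.043) × 15.45 × 1.441^(2/3) × 0.0068^(1/2) = 37.79 m³/s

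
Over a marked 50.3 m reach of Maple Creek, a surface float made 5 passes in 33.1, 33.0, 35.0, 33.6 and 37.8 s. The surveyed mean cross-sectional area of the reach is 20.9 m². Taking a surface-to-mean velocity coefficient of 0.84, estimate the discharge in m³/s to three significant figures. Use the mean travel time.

t̄ = (33.1 + 33.0 + 35.0 + 33.6 + 37.8) / 5 = 34.5 s
v_surface = L / t̄ = 50.3 / 34.5 = 1.458 m/s
v_mean = 0.84 × 1.458 = 1.225 m/s
Q = A × v_mean = 20.9 × 1.225 = 25.60 m³/s

25.6 m³/s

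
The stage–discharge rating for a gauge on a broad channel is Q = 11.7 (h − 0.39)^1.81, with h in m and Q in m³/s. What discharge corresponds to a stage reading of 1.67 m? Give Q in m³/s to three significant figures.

Q = 11.7 × (1.67 − 0.39)^1.81 = 11.7 × 1.28^1.81 = 18.29 m³/s

18.3 m³/s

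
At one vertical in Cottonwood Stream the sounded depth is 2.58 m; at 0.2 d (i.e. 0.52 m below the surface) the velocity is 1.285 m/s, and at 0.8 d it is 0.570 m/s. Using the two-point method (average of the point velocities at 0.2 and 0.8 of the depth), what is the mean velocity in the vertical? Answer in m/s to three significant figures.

0.928 m/s

v̄ = (1.285 + 0.570) / 2 = 0.9275 m/s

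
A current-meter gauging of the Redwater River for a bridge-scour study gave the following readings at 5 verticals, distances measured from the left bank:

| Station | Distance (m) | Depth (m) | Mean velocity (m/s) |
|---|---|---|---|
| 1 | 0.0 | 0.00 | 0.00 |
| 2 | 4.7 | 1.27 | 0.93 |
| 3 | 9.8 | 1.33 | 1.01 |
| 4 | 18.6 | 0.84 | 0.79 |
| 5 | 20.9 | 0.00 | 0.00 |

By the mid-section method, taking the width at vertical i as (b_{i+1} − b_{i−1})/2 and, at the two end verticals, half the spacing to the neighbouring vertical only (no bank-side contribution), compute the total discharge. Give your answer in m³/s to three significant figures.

w_2 = (9.8 − 0.0)/2 = 4.9 m; q_2 = 0.93 × 1.27 × 4.9 = 5.787 m³/s
w_3 = (18.6 − 4.7)/2 = 6.95 m; q_3 = 1.01 × 1.33 × 6.95 = 9.336 m³/s
w_4 = (20.9 − 9.8)/2 = 5.55 m; q_4 = 0.79 × 0.84 × 5.55 = 3.683 m³/s
Stations 1, 5 contribute zero (depth or velocity is 0).
Q = Σ qᵢ = 18.81 m³/s

18.8 m³/s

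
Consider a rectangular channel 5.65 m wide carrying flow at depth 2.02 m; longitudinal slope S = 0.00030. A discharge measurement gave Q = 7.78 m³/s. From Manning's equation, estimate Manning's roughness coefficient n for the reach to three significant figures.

0.0283

A = b·y = 5.65 × 2.02 = 11.41 m²
P = b + 2y = 5.65 + 2×2.02 = 9.690 m
R = A/P = 11.41/9.690 = 1.178 m
n = (1/Q)·A·R^(2/3)·S^(1/2) = (1/7.78) × 11.41 × 1.115 × 0.01732 = 0.02834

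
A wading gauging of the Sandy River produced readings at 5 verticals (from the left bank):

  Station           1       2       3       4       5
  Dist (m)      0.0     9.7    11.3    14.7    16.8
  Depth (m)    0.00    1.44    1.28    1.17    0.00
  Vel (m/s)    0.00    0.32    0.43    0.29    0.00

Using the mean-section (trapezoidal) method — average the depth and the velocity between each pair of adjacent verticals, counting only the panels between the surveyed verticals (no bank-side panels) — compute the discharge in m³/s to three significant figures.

3.61 m³/s

Panel 1-2: Δb = 9.7 m, d̄ = (0.00+1.44)/2 = 0.72, v̄ = (0.00+0.32)/2 = 0.16 → q = 9.7×0.72×0.16 = 1.117 m³/s
Panel 2-3: Δb = 1.6 m, d̄ = (1.44+1.28)/2 = 1.36, v̄ = (0.32+0.43)/2 = 0.375 → q = 1.6×1.36×0.375 = 0.8160 m³/s
Panel 3-4: Δb = 3.4 m, d̄ = (1.28+1.17)/2 = 1.225, v̄ = (0.43+0.29)/2 = 0.36 → q = 3.4×1.225×0.36 = 1.499 m³/s
Panel 4-5: Δb = 2.1 m, d̄ = (1.17+0.00)/2 = 0.585, v̄ = (0.29+0.00)/2 = 0.145 → q = 2.1×0.585×0.145 = 0.1781 m³/s
Q = Σ q = 3.611 m³/s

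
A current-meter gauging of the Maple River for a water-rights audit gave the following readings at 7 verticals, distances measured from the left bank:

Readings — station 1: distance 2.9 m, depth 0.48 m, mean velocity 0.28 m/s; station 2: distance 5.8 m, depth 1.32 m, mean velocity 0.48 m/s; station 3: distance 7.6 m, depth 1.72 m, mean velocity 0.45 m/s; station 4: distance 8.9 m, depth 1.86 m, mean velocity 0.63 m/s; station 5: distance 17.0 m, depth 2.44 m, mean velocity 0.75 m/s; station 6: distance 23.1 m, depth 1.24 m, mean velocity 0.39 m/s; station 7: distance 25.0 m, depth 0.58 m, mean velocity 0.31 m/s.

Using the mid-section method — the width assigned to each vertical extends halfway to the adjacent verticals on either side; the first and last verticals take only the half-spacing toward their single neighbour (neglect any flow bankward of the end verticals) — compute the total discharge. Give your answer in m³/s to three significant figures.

23.5 m³/s

w_1 = (5.8 − 2.9)/2 = 1.45 m; q_1 = 0.28 × 0.48 × 1.45 = 0.1949 m³/s
w_2 = (7.6 − 2.9)/2 = 2.35 m; q_2 = 0.48 × 1.32 × 2.35 = 1.489 m³/s
w_3 = (8.9 − 5.8)/2 = 1.55 m; q_3 = 0.45 × 1.72 × 1.55 = 1.200 m³/s
w_4 = (17.0 − 7.6)/2 = 4.7 m; q_4 = 0.63 × 1.86 × 4.7 = 5.507 m³/s
w_5 = (23.1 − 8.9)/2 = 7.1 m; q_5 = 0.75 × 2.44 × 7.1 = 12.99 m³/s
w_6 = (25.0 − 17.0)/2 = 4 m; q_6 = 0.39 × 1.24 × 4 = 1.934 m³/s
w_7 = (25.0 − 23.1)/2 = 0.95 m; q_7 = 0.31 × 0.58 × 0.95 = 0.1708 m³/s
Q = Σ qᵢ = 23.49 m³/s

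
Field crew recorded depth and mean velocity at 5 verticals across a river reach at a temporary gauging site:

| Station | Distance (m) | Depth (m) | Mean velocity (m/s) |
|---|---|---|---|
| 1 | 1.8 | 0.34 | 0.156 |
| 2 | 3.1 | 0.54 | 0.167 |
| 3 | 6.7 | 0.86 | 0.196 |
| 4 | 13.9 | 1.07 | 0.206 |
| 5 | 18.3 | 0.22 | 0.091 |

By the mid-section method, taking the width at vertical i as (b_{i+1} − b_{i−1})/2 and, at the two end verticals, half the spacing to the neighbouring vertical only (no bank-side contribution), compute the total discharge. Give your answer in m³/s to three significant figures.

2.49 m³/s

w_1 = (3.1 − 1.8)/2 = 0.65 m; q_1 = 0.156 × 0.34 × 0.65 = 0.03448 m³/s
w_2 = (6.7 − 1.8)/2 = 2.45 m; q_2 = 0.167 × 0.54 × 2.45 = 0.2209 m³/s
w_3 = (13.9 − 3.1)/2 = 5.4 m; q_3 = 0.196 × 0.86 × 5.4 = 0.9102 m³/s
w_4 = (18.3 − 6.7)/2 = 5.8 m; q_4 = 0.206 × 1.07 × 5.8 = 1.278 m³/s
w_5 = (18.3 − 13.9)/2 = 2.2 m; q_5 = 0.091 × 0.22 × 2.2 = 0.04404 m³/s
Q = Σ qᵢ = 2.488 m³/s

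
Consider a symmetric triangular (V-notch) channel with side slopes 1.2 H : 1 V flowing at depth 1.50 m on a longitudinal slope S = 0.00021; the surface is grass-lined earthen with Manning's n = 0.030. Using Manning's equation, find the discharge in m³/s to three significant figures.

0.903 m³/s

A = z·y² = 1.2×1.50² = 2.700 m²
P = 2y√(1+z²) = 2×1.50×√(1+1.2²) = 4.686 m
R = A/P = 2.700/4.686 = 0.5762 m
Q = (1/n)·A·R^(2/3)·S^(1/2) = (1/0.030) × 2.700 × 0.5762^(2/3) × 0.00021^(1/2) = 0.9031 m³/s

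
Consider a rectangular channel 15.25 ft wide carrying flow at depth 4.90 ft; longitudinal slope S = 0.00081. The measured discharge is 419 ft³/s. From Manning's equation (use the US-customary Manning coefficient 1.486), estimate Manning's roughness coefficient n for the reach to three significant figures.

0.0156

A = b·y = 15.25 × 4.90 = 74.73 ft²
P = b + 2y = 15.25 + 2×4.90 = 25.05 ft
R = A/P = 74.73/25.05 = 2.983 ft
n = (1.486/Q)·A·R^(2/3)·S^(1/2) = (1.486/419) × 74.73 × 2.072 × 0.02846 = 0.01563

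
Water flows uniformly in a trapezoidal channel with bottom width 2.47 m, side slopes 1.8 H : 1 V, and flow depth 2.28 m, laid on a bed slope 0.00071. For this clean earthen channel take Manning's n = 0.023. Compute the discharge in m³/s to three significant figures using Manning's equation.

20.3 m³/s

A = (b + z·y)·y = (2.47 + 1.8×2.28)×2.28 = 14.99 m²
P = b + 2y√(1+z²) = 2.47 + 2×2.28×√(1+1.8²) = 11.86 m
R = A/P = 14.99/11.86 = 1.264 m
Q = (1/n)·A·R^(2/3)·S^(1/2) = (1/0.023) × 14.99 × 1.264^(2/3) × 0.00071^(1/2) = 20.30 m³/s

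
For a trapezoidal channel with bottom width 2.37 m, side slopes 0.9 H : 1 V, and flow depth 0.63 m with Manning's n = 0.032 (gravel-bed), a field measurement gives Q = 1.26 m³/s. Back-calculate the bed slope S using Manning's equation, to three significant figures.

A = (b + z·y)·y = (2.37 + 0.9×0.63)×0.63 = 1.850 m²
P = b + 2y√(1+z²) = 2.37 + 2×0.63×√(1+0.9²) = 4.065 m
R = A/P = 1.850/4.065 = 0.4552 m
S = (Q·n / (1·A·R^(2/3)))² = (1.26×0.032 / (1×1.850×0.5917))² = 0.001356

0.00136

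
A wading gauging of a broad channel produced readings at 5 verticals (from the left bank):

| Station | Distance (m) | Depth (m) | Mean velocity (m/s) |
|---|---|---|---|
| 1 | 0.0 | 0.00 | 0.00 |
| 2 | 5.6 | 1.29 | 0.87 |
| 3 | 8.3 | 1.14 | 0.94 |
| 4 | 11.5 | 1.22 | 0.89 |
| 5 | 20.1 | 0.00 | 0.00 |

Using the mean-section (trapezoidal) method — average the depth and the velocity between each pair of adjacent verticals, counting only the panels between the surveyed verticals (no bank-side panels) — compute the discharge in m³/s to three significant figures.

10.3 m³/s

Panel 1-2: Δb = 5.6 m, d̄ = (0.00+1.29)/2 = 0.645, v̄ = (0.00+0.87)/2 = 0.435 → q = 5.6×0.645×0.435 = 1.571 m³/s
Panel 2-3: Δb = 2.7 m, d̄ = (1.29+1.14)/2 = 1.215, v̄ = (0.87+0.94)/2 = 0.905 → q = 2.7×1.215×0.905 = 2.969 m³/s
Panel 3-4: Δb = 3.2 m, d̄ = (1.14+1.22)/2 = 1.18, v̄ = (0.94+0.89)/2 = 0.915 → q = 3.2×1.18×0.915 = 3.455 m³/s
Panel 4-5: Δb = 8.6 m, d̄ = (1.22+0.00)/2 = 0.61, v̄ = (0.89+0.00)/2 = 0.445 → q = 8.6×0.61×0.445 = 2.334 m³/s
Q = Σ q = 10.33 m³/s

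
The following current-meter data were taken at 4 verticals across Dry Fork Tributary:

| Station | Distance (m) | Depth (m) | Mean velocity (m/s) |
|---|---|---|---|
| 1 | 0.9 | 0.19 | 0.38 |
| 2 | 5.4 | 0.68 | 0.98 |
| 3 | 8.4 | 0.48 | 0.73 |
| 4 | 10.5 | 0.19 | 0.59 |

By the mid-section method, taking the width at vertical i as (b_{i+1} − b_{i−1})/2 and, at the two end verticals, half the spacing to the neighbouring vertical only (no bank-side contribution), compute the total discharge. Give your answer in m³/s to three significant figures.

3.67 m³/s

w_1 = (5.4 − 0.9)/2 = 2.25 m; q_1 = 0.38 × 0.19 × 2.25 = 0.1625 m³/s
w_2 = (8.4 − 0.9)/2 = 3.75 m; q_2 = 0.98 × 0.68 × 3.75 = 2.499 m³/s
w_3 = (10.5 − 5.4)/2 = 2.55 m; q_3 = 0.73 × 0.48 × 2.55 = 0.8935 m³/s
w_4 = (10.5 − 8.4)/2 = 1.05 m; q_4 = 0.59 × 0.19 × 1.05 = 0.1177 m³/s
Q = Σ qᵢ = 3.673 m³/s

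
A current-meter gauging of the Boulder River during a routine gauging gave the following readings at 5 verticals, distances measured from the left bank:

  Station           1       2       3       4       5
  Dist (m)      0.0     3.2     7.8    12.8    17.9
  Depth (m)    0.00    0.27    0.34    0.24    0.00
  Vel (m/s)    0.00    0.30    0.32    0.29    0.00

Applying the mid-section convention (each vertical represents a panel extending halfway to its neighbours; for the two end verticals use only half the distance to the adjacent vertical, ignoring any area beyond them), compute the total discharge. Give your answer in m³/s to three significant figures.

1.19 m³/s

w_2 = (7.8 − 0.0)/2 = 3.9 m; q_2 = 0.30 × 0.27 × 3.9 = 0.3159 m³/s
w_3 = (12.8 − 3.2)/2 = 4.8 m; q_3 = 0.32 × 0.34 × 4.8 = 0.5222 m³/s
w_4 = (17.9 − 7.8)/2 = 5.05 m; q_4 = 0.29 × 0.24 × 5.05 = 0.3515 m³/s
Stations 1, 5 contribute zero (depth or velocity is 0).
Q = Σ qᵢ = 1.190 m³/s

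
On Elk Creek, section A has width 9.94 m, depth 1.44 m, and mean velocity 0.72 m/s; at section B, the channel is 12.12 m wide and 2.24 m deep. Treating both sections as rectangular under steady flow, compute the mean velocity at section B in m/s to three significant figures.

Q = A₁V₁ = (9.94×1.44) × 0.72 = 10.31 m³/s
A₂ = 12.12 × 2.24 = 27.15 m²
V₂ = Q/A₂ = 10.31/27.15 = 0.3796 m/s

0.380 m/s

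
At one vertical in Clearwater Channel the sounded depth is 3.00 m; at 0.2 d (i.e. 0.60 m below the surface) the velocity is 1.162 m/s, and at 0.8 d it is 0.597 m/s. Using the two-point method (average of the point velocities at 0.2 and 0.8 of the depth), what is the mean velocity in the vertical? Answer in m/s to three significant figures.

v̄ = (1.162 + 0.597) / 2 = 0.8795 m/s

0.880 m/s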